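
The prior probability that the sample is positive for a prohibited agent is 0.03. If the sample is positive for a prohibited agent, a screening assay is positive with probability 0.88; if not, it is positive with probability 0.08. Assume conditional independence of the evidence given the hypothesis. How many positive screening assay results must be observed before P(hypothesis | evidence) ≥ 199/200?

4

Prior odds = 0.03/0.97 = 3/97.
Likelihood ratio of a positive = 0.88/0.08 = 11.
Target posterior odds = 0.995/0.005 = 199.
Need (3/97) × 11ⁿ ≥ 199, i.e. 11ⁿ ≥ 19303/3.
11³ = 1331 falls short of 19303/3 but 11⁴ = 14641 reaches it, so n = 4.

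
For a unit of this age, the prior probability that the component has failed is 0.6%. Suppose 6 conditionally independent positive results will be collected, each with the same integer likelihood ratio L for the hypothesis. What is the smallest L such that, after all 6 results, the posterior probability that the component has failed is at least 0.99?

6

Prior odds = 0.006/0.994 = 3/497.
Target odds = 0.99/0.01 = 99.
Need L⁶ ≥ 99 ÷ (3/497) = 16401.
5⁶ = 15625 < 16401 ≤ 46656 = 6⁶, so L = 6.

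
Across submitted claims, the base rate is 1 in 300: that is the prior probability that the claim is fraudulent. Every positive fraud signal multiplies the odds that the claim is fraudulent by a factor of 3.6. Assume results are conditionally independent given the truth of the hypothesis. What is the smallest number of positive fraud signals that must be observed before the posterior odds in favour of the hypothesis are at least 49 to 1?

Prior odds = (1/300)/(299/300) = 1/299.
Likelihood ratio per positive fraud signal = 3.6.
Target odds = 49.
Require 3.6ⁿ ≥ 49 ÷ (1/299) = 14651.
3.6⁷ = 612220032/78125 falls short of 14651 but 3.6⁸ ≈28211.1 reaches it, so n = 8.

8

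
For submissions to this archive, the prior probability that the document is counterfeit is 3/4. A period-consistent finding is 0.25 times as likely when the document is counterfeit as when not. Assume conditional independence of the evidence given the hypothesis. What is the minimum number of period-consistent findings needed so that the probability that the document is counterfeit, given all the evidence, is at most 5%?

Prior odds: 0.75 ÷ 0.25 = 3.
Likelihood ratio per period-consistent finding = 0.25.
Target odds: 0.05 ÷ 0.95 = 1/19.
Need 3 × 0.25ⁿ ≤ 1/19, i.e. 0.25ⁿ ≤ 1/57.
0.25² = 0.0625 is still above 1/57 but 0.25³ = 0.015625 is at or below it, so n = 3.

3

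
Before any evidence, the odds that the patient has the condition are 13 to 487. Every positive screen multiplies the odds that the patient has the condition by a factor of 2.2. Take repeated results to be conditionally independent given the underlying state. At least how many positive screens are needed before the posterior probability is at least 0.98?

10

Prior odds = 13/487.
Likelihood ratio per positive screen = 2.2.
Target odds: 0.98 ÷ 0.02 = 49.
Require 2.2ⁿ ≥ 49 ÷ (13/487) = 23863/13.
2.2⁹ ≈1207.27 falls short of 23863/13 but 2.2¹⁰ ≈2655.99 reaches it, so n = 10.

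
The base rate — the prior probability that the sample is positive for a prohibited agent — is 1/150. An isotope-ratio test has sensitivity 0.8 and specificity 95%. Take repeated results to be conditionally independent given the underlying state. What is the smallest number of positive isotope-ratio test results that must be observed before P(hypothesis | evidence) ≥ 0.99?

Prior odds: (1/150) ÷ (149/150) = 1/149.
False-positive rate = 1 − 0.95 = 0.05; likelihood ratio of a positive = 0.8/0.05 = 16.
Target posterior odds = 0.99/0.01 = 99.
Require 16ⁿ ≥ 99 ÷ (1/149) = 14751.
16³ = 4096 falls short of 14751 but 16⁴ = 65536 reaches it, so n = 4.

4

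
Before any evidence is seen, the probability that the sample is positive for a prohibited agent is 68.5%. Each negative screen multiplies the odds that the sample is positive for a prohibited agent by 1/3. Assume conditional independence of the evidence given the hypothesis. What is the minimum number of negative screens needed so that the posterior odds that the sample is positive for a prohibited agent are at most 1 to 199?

Prior odds: 0.685 ÷ 0.315 = 137/63.
Likelihood ratio per negative screen = 1/3.
Target odds = 1/199.
Need (137/63) × (1/3)ⁿ ≤ 1/199, i.e. (1/3)ⁿ ≤ 63/27263.
(1/3)⁵ = 1/243 is still above 63/27263 but (1/3)⁶ = 1/729 is at or below it, so n = 6.

6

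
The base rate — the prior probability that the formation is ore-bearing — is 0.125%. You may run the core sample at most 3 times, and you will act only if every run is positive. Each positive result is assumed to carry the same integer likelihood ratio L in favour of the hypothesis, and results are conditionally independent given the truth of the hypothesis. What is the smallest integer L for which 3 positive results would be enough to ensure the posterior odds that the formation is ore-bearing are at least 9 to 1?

Prior odds = 0.00125/0.99875 = 1/799.
Target odds = 9.
Need L³ ≥ 9 ÷ (1/799) = 7191.
19³ = 6859 < 7191 ≤ 8000 = 20³, so L = 20.

20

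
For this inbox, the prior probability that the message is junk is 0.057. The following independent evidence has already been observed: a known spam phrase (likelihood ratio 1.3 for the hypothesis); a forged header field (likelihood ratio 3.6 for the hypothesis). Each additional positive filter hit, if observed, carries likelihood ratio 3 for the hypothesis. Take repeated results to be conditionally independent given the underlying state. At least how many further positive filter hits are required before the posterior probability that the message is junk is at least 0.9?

4

Prior odds = 0.057/0.943 = 57/943.
Combined Bayes factor of the evidence already in hand = 1.3 × 3.6 = 4.68.
Odds after that evidence = (57/943) × 4.68 = 6669/23575.
Target odds = 0.9/0.1 = 9.
Need 3ⁿ ≥ 9 ÷ (6669/23575) = 23575/741.
3³ = 27 falls short of 23575/741 but 3⁴ = 81 reaches it, so n = 4.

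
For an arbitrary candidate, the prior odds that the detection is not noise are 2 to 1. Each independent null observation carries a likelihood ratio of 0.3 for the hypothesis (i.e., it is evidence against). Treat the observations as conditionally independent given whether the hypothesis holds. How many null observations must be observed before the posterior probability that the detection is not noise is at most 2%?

4

Prior odds = 2.
Likelihood ratio per null observation = 0.3.
Target posterior odds = 0.02/0.98 = 1/49.
Need 2 × 0.3ⁿ ≤ 1/49, i.e. 0.3ⁿ ≤ 1/98.
0.3³ = 0.027 is still above 1/98 but 0.3⁴ = 0.0081 is at or below it, so n = 4.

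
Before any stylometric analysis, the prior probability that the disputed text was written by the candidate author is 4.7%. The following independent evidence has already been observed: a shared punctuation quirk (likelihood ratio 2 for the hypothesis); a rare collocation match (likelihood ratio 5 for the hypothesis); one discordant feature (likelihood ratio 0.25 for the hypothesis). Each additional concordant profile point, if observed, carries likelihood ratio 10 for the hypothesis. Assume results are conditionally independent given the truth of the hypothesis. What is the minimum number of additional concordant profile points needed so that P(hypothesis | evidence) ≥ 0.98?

Prior odds = 0.047/0.953 = 47/953.
Combined Bayes factor of the evidence already in hand = 2 × 5 × 0.25 = 2.5.
Odds after that evidence = (47/953) × 2.5 = 235/1906.
Target odds = 0.98/0.02 = 49.
Need 10ⁿ ≥ 49 ÷ (235/1906) = 93394/235.
10² = 100 falls short of 93394/235 but 10³ = 1000 reaches it, so n = 3.

3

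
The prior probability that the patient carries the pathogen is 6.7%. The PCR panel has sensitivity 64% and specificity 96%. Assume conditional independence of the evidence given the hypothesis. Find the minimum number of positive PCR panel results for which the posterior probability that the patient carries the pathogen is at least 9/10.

Prior odds: 0.067 ÷ 0.933 = 67/933.
False-positive rate = 1 − 0.96 = 0.04; likelihood ratio of a positive = 0.64/0.04 = 16.
Target odds: 0.9 ÷ 0.1 = 9.
Need (67/933) × 16ⁿ ≥ 9, i.e. 16ⁿ ≥ 8397/67.
16¹ = 16 falls short of 8397/67 but 16² = 256 reaches it, so n = 2.

2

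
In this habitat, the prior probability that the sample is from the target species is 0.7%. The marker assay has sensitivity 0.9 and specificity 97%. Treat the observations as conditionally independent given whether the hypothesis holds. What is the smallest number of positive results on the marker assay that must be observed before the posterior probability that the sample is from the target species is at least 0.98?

3

Prior odds: 0.007 ÷ 0.993 = 7/993.
False-positive rate = 1 − 0.97 = 0.03; likelihood ratio of a positive = 0.9/0.03 = 30.
Target posterior odds = 0.98/0.02 = 49.
Require 30ⁿ ≥ 49 ÷ (7/993) = 6951.
30² = 900 falls short of 6951 but 30³ = 27000 reaches it, so n = 3.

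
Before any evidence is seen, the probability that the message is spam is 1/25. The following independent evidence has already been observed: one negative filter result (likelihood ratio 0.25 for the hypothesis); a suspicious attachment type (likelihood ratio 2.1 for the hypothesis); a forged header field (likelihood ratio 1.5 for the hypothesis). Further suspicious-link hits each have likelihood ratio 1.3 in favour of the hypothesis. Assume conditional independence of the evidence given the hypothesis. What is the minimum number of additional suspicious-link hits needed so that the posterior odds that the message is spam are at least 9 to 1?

Prior odds = 0.04/0.96 = 1/24.
Combined Bayes factor of the evidence already in hand = 0.25 × 2.1 × 1.5 = 0.7875.
Odds after that evidence = (1/24) × 0.7875 = 0.0328125.
Target odds = 9.
Need 1.3ⁿ ≥ 9 ÷ 0.0328125 = 1920/7.
1.3²¹ ≈247.065 falls short of 1920/7 but 1.3²² ≈321.184 reaches it, so n = 22.

22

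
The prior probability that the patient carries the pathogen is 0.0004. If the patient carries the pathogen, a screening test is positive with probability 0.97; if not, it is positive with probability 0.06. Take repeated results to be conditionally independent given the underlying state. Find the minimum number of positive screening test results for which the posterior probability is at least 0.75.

4

Prior odds: 0.0004 ÷ 0.9996 = 1/2499.
Likelihood ratio of a positive = 0.97/0.06 = 97/6.
Target odds: 0.75 ÷ 0.25 = 3.
Need (1/2499) × (97/6)ⁿ ≥ 3, i.e. (97/6)ⁿ ≥ 7497.
(97/6)³ = 912673/216 falls short of 7497 but (97/6)⁴ = 88529281/1296 reaches it, so n = 4.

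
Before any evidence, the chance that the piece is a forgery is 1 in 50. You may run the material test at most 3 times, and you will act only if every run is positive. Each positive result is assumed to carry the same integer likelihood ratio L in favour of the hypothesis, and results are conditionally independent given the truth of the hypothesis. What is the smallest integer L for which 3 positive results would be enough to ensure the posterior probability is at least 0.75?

Prior odds = 0.02/0.98 = 1/49.
Target odds = 0.75/0.25 = 3.
Need L³ ≥ 3 ÷ (1/49) = 147.
5³ = 125 < 147 ≤ 216 = 6³, so L = 6.

6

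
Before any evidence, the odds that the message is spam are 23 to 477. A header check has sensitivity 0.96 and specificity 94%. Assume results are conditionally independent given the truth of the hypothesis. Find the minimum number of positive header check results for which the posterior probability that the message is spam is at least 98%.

Prior odds = 23/477.
False-positive rate = 1 − 0.94 = 0.06; likelihood ratio of a positive = 0.96/0.06 = 16.
Target posterior odds = 0.98/0.02 = 49.
Need (23/477) × 16ⁿ ≥ 49, i.e. 16ⁿ ≥ 23373/23.
16² = 256 falls short of 23373/23 but 16³ = 4096 reaches it, so n = 3.

3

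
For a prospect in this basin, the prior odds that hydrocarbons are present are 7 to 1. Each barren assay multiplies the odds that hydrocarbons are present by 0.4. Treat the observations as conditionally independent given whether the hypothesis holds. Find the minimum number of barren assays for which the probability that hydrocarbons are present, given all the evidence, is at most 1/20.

6

Prior odds = 7.
Likelihood ratio per barren assay = 0.4.
Target odds: 0.05 ÷ 0.95 = 1/19.
Need 7 × 0.4ⁿ ≤ 1/19, i.e. 0.4ⁿ ≤ 1/133.
0.4⁵ = 0.01024 is still above 1/133 but 0.4⁶ = 64/15625 is at or below it, so n = 6.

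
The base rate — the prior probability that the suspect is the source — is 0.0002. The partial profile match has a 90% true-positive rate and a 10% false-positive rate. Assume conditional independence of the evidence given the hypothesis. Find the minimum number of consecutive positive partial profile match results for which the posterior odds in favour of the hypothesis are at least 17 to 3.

Prior odds = 0.0002/0.9998 = 1/4999.
Likelihood ratio of a positive result = 0.9/0.1 = 9.
Target odds = 17/3.
Require 9ⁿ ≥ 17/3 ÷ (1/4999) = 84983/3.
9⁴ = 6561 falls short of 84983/3 but 9⁵ = 59049 reaches it, so n = 5.

5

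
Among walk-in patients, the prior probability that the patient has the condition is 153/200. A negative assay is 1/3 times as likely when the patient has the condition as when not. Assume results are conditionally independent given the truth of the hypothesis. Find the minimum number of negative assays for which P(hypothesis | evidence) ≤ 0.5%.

6

Prior odds: 0.765 ÷ 0.235 = 153/47.
Likelihood ratio per negative assay = 1/3.
Target odds: 0.005 ÷ 0.995 = 1/199.
Need (153/47) × (1/3)ⁿ ≤ 1/199, i.e. (1/3)ⁿ ≤ 47/30447.
(1/3)⁵ = 1/243 is still above 47/30447 but (1/3)⁶ = 1/729 is at or below it, so n = 6.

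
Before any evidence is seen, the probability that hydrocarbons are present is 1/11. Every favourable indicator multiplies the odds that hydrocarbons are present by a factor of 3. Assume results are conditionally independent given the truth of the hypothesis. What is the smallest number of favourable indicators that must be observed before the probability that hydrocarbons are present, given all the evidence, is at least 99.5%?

Prior odds = (1/11)/(10/11) = 0.1.
Likelihood ratio per favourable indicator = 3.
Target posterior odds = 0.995/0.005 = 199.
Need 0.1 × 3ⁿ ≥ 199, i.e. 3ⁿ ≥ 1990.
3⁶ = 729 falls short of 1990 but 3⁷ = 2187 reaches it, so n = 7.

7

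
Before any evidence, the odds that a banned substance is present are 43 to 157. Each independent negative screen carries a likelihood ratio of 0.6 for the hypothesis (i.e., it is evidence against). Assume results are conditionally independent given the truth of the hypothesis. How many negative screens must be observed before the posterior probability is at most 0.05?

Prior odds = 43/157.
Likelihood ratio per negative screen = 0.6.
Target posterior odds = 0.05/0.95 = 1/19.
Need (43/157) × 0.6ⁿ ≤ 1/19, i.e. 0.6ⁿ ≤ 157/817.
0.6³ = 0.216 is still above 157/817 but 0.6⁴ = 0.1296 is at or below it, so n = 4.

4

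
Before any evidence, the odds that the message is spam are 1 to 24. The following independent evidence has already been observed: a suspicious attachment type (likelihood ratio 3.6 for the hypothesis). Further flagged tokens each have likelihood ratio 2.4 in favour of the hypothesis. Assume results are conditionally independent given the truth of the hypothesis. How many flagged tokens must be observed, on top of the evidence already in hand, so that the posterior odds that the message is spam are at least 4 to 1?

4

Prior odds = 1/24.
Bayes factor of the evidence already in hand = 3.6.
Odds after that evidence = (1/24) × 3.6 = 0.15.
Target odds = 4.
Need 2.4ⁿ ≥ 4 ÷ 0.15 = 80/3.
2.4³ = 13.824 falls short of 80/3 but 2.4⁴ = 33.1776 reaches it, so n = 4.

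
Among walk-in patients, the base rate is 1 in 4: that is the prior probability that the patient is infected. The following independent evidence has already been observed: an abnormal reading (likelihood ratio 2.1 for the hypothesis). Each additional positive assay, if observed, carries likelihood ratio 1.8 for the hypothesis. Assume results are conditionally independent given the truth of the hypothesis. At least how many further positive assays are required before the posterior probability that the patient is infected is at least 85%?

4

Prior odds = 0.25/0.75 = 1/3.
Bayes factor of the evidence already in hand = 2.1.
Odds after that evidence = (1/3) × 2.1 = 0.7.
Target odds = 0.85/0.15 = 17/3.
Need 1.8ⁿ ≥ 17/3 ÷ 0.7 = 170/21.
1.8³ = 5.832 falls short of 170/21 but 1.8⁴ = 10.4976 reaches it, so n = 4.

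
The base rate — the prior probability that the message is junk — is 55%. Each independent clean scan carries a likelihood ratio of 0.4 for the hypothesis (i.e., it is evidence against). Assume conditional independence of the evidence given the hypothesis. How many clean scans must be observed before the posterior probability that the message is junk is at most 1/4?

2

Prior odds: 0.55 ÷ 0.45 = 11/9.
Likelihood ratio per clean scan = 0.4.
Target posterior odds = 0.25/0.75 = 1/3.
Require 0.4ⁿ ≤ 1/3 ÷ (11/9) = 3/11.
0.4¹ = 0.4 is still above 3/11 but 0.4² = 0.16 is at or below it, so n = 2.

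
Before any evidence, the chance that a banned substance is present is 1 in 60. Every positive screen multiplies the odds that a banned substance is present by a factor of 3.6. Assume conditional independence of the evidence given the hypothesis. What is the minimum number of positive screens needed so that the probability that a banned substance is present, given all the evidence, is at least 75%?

Prior odds = (1/60)/(59/60) = 1/59.
Likelihood ratio per positive screen = 3.6.
Target odds: 0.75 ÷ 0.25 = 3.
Require 3.6ⁿ ≥ 3 ÷ (1/59) = 177.
3.6⁴ = 167.9616 falls short of 177 but 3.6⁵ = 604.66176 reaches it, so n = 5.

5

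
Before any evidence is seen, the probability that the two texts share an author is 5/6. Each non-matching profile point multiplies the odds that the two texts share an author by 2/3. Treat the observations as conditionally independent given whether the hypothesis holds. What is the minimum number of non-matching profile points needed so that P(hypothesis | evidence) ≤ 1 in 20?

12

Prior odds = (5/6)/(1/6) = 5.
Likelihood ratio per non-matching profile point = 2/3.
Target posterior odds = 0.05/0.95 = 1/19.
Need 5 × (2/3)ⁿ ≤ 1/19, i.e. (2/3)ⁿ ≤ 1/95.
(2/3)¹¹ = 2048/177147 is still above 1/95 but (2/3)¹² = 4096/531441 is at or below it, so n = 12.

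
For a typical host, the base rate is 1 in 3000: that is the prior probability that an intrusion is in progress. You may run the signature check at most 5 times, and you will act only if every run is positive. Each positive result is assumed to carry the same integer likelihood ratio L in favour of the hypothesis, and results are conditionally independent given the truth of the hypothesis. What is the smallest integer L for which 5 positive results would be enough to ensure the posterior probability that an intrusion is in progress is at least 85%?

Prior odds = (1/3000)/(2999/3000) = 1/2999.
Target odds = 0.85/0.15 = 17/3.
Need L⁵ ≥ 17/3 ÷ (1/2999) = 50983/3.
7⁵ = 16807 < 50983/3 ≤ 32768 = 8⁵, so L = 8.

8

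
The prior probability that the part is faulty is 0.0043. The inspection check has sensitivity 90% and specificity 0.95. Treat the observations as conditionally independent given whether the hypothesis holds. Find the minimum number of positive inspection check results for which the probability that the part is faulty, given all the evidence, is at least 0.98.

Prior odds: 0.0043 ÷ 0.9957 = 43/9957.
False-positive rate = 1 − 0.95 = 0.05; likelihood ratio of a positive = 0.9/0.05 = 18.
Target odds: 0.98 ÷ 0.02 = 49.
Require 18ⁿ ≥ 49 ÷ (43/9957) = 487893/43.
18³ = 5832 falls short of 487893/43 but 18⁴ = 104976 reaches it, so n = 4.

4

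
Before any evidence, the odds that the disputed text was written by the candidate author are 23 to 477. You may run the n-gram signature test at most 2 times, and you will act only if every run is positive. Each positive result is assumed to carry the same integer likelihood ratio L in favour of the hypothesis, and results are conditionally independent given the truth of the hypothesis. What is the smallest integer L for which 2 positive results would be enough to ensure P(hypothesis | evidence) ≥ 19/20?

20

Prior odds = 23/477.
Target odds = 0.95/0.05 = 19.
Need L² ≥ 19 ÷ (23/477) = 9063/23.
19² = 361 < 9063/23 ≤ 400 = 20², so L = 20.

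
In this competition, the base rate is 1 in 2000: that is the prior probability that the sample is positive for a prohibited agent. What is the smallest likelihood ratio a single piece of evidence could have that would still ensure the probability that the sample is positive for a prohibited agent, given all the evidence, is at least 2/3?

3998

Prior odds = 0.0005/0.9995 = 1/1999.
Target odds = (2/3)/(1/3) = 2.
Required Bayes factor = 2 ÷ (1/1999) = 3998.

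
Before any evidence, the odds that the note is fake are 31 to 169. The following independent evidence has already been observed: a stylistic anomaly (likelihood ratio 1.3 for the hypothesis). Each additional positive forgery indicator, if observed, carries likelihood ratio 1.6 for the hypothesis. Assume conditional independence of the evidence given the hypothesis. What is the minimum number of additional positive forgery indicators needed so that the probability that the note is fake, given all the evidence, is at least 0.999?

Prior odds = 31/169.
Bayes factor of the evidence already in hand = 1.3.
Odds after that evidence = (31/169) × 1.3 = 31/130.
Target odds = 0.999/0.001 = 999.
Need 1.6ⁿ ≥ 999 ÷ (31/130) = 129870/31.
1.6¹⁷ ≈2951.48 falls short of 129870/31 but 1.6¹⁸ ≈4722.37 reaches it, so n = 18.

18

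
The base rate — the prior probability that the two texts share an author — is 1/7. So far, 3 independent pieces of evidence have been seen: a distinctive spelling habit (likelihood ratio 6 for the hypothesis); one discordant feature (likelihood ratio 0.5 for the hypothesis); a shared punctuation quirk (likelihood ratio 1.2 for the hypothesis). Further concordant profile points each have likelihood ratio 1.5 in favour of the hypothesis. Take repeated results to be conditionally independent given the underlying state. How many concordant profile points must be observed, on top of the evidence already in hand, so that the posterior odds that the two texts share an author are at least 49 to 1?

11

Prior odds = (1/7)/(6/7) = 1/6.
Combined Bayes factor of the evidence already in hand = 6 × 0.5 × 1.2 = 3.6.
Odds after that evidence = (1/6) × 3.6 = 0.6.
Target odds = 49.
Need 1.5ⁿ ≥ 49 ÷ 0.6 = 245/3.
1.5¹⁰ = 59049/1024 falls short of 245/3 but 1.5¹¹ = 177147/2048 reaches it, so n = 11.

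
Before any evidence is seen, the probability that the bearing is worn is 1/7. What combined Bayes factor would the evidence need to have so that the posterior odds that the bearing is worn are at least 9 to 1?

54

Prior odds = (1/7)/(6/7) = 1/6.
Target odds = 9.
Required Bayes factor = 9 ÷ (1/6) = 54.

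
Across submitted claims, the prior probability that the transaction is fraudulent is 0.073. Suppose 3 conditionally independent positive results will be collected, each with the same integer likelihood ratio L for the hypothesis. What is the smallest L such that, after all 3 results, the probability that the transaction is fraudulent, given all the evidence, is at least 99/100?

Prior odds = 0.073/0.927 = 73/927.
Target odds = 0.99/0.01 = 99.
Need L³ ≥ 99 ÷ (73/927) = 91773/73.
10³ = 1000 < 91773/73 ≤ 1331 = 11³, so L = 11.

11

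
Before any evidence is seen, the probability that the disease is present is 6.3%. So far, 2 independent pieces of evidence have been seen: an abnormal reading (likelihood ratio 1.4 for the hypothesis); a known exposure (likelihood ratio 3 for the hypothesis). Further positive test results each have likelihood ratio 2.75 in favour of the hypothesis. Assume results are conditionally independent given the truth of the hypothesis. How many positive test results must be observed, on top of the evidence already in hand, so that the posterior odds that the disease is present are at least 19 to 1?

5

Prior odds = 0.063/0.937 = 63/937.
Combined Bayes factor of the evidence already in hand = 1.4 × 3 = 4.2.
Odds after that evidence = (63/937) × 4.2 = 1323/4685.
Target odds = 19.
Need 2.75ⁿ ≥ 19 ÷ (1323/4685) = 89015/1323.
2.75⁴ = 57.19140625 falls short of 89015/1323 but 2.75⁵ = 161051/1024 reaches it, so n = 5.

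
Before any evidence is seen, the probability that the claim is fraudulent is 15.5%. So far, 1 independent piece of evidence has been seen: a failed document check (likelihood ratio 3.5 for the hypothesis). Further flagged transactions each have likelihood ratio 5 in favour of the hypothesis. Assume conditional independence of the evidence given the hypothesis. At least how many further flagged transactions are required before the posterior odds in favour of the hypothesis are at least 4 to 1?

Prior odds = 0.155/0.845 = 31/169.
Bayes factor of the evidence already in hand = 3.5.
Odds after that evidence = (31/169) × 3.5 = 217/338.
Target odds = 4.
Need 5ⁿ ≥ 4 ÷ (217/338) = 1352/217.
5¹ = 5 falls short of 1352/217 but 5² = 25 reaches it, so n = 2.

2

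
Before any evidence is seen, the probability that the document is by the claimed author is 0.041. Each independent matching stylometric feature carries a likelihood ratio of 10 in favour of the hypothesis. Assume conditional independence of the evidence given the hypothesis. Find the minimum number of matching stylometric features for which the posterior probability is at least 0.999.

Prior odds: 0.041 ÷ 0.959 = 41/959.
Likelihood ratio per matching stylometric feature = 10.
Target odds: 0.999 ÷ 0.001 = 999.
Need (41/959) × 10ⁿ ≥ 999, i.e. 10ⁿ ≥ 958041/41.
10⁴ = 10000 falls short of 958041/41 but 10⁵ = 100000 reaches it, so n = 5.

5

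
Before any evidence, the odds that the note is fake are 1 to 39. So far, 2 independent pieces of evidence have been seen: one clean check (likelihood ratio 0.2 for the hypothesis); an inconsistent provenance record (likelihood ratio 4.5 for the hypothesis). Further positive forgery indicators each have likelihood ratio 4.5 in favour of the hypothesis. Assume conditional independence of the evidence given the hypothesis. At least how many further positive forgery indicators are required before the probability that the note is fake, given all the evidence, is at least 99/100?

Prior odds = 1/39.
Combined Bayes factor of the evidence already in hand = 0.2 × 4.5 = 0.9.
Odds after that evidence = (1/39) × 0.9 = 3/130.
Target odds = 0.99/0.01 = 99.
Need 4.5ⁿ ≥ 99 ÷ (3/130) = 4290.
4.5⁵ = 1845.28125 falls short of 4290 but 4.5⁶ = 8303.765625 reaches it, so n = 6.

6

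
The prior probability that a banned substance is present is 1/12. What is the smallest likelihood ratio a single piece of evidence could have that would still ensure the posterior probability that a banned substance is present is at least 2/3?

Prior odds = (1/12)/(11/12) = 1/11.
Target odds = (2/3)/(1/3) = 2.
Required Bayes factor = 2 ÷ (1/11) = 22.

22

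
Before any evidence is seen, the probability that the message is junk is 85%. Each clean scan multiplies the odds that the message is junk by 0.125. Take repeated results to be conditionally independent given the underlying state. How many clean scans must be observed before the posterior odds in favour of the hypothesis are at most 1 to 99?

Prior odds: 0.85 ÷ 0.15 = 17/3.
Likelihood ratio per clean scan = 0.125.
Target odds = 1/99.
Need (17/3) × 0.125ⁿ ≤ 1/99, i.e. 0.125ⁿ ≤ 1/561.
0.125³ = 0.001953125 is still above 1/561 but 0.125⁴ = 1/4096 is at or below it, so n = 4.

4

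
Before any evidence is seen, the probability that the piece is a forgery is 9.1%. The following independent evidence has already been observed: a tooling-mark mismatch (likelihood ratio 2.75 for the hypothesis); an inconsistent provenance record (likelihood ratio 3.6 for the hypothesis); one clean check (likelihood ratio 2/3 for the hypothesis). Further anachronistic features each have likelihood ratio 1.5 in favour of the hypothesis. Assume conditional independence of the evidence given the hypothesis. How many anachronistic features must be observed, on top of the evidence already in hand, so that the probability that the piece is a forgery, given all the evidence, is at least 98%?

11

Prior odds = 0.091/0.909 = 91/909.
Combined Bayes factor of the evidence already in hand = 2.75 × 3.6 × (2/3) = 6.6.
Odds after that evidence = (91/909) × 6.6 = 1001/1515.
Target odds = 0.98/0.02 = 49.
Need 1.5ⁿ ≥ 49 ÷ (1001/1515) = 10605/143.
1.5¹⁰ = 59049/1024 falls short of 10605/143 but 1.5¹¹ = 177147/2048 reaches it, so n = 11.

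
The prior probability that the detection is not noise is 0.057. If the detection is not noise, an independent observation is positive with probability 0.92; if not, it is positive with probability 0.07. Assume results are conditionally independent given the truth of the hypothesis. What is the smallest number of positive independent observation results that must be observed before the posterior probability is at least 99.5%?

Prior odds = 0.057/0.943 = 57/943.
Likelihood ratio of a positive = 0.92/0.07 = 92/7.
Target odds: 0.995 ÷ 0.005 = 199.
Need (57/943) × (92/7)ⁿ ≥ 199, i.e. (92/7)ⁿ ≥ 187657/57.
(92/7)³ = 778688/343 falls short of 187657/57 but (92/7)⁴ = 71639296/2401 reaches it, so n = 4.

4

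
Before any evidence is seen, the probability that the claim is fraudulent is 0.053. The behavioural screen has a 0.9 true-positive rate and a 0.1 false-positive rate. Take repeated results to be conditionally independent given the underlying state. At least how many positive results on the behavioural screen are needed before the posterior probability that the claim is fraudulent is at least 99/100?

Prior odds: 0.053 ÷ 0.947 = 53/947.
Likelihood ratio of a positive result = 0.9/0.1 = 9.
Target odds: 0.99 ÷ 0.01 = 99.
Require 9ⁿ ≥ 99 ÷ (53/947) = 93753/53.
9³ = 729 falls short of 93753/53 but 9⁴ = 6561 reaches it, so n = 4.

4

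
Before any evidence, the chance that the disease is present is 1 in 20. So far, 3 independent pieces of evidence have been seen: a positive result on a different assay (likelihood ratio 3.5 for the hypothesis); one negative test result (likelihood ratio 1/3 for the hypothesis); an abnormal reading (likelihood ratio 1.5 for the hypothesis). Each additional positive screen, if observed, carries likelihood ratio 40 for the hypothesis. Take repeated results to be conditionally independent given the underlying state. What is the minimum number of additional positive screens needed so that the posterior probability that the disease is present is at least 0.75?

1

Prior odds = 0.05/0.95 = 1/19.
Combined Bayes factor of the evidence already in hand = 3.5 × (1/3) × 1.5 = 1.75.
Odds after that evidence = (1/19) × 1.75 = 7/76.
Target odds = 0.75/0.25 = 3.
Need 40ⁿ ≥ 3 ÷ (7/76) = 228/7.
40¹ = 40, which meets the required 228/7; so n = 1.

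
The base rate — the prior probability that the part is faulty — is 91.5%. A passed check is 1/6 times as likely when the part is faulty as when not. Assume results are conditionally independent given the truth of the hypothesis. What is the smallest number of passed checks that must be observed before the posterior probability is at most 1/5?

Prior odds: 0.915 ÷ 0.085 = 183/17.
Likelihood ratio per passed check = 1/6.
Target odds: 0.2 ÷ 0.8 = 0.25.
Require (1/6)ⁿ ≤ 0.25 ÷ (183/17) = 17/732.
(1/6)² = 1/36 is still above 17/732 but (1/6)³ = 1/216 is at or below it, so n = 3.

3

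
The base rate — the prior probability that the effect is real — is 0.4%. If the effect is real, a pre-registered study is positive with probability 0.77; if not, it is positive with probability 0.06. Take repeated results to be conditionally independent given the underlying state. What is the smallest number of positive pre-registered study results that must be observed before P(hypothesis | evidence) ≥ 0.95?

Prior odds = 0.004/0.996 = 1/249.
Likelihood ratio of a positive = 0.77/0.06 = 77/6.
Target odds: 0.95 ÷ 0.05 = 19.
Need (1/249) × (77/6)ⁿ ≥ 19, i.e. (77/6)ⁿ ≥ 4731.
(77/6)³ = 456533/216 falls short of 4731 but (77/6)⁴ = 35153041/1296 reaches it, so n = 4.

4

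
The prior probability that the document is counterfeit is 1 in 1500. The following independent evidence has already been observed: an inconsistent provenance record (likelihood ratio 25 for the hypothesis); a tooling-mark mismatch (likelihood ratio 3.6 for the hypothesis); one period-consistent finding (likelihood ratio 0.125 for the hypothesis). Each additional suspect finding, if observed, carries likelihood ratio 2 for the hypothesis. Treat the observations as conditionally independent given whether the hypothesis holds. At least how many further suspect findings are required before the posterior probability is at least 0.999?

Prior odds = (1/1500)/(1499/1500) = 1/1499.
Combined Bayes factor of the evidence already in hand = 25 × 3.6 × 0.125 = 11.25.
Odds after that evidence = (1/1499) × 11.25 = 45/5996.
Target odds = 0.999/0.001 = 999.
Need 2ⁿ ≥ 999 ÷ (45/5996) = 133111.2.
2¹⁷ = 131072 falls short of 133111.2 but 2¹⁸ = 262144 reaches it, so n = 18.

18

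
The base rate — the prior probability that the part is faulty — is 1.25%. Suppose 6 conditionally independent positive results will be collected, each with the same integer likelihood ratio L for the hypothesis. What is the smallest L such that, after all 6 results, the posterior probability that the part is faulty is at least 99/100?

Prior odds = 0.0125/0.9875 = 1/79.
Target odds = 0.99/0.01 = 99.
Need L⁶ ≥ 99 ÷ (1/79) = 7821.
4⁶ = 4096 < 7821 ≤ 15625 = 5⁶, so L = 5.

5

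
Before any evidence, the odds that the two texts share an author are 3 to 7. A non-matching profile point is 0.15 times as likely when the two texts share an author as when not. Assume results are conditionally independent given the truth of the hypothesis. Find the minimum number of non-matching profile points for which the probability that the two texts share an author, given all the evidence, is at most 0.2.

1

Prior odds = 3/7.
Likelihood ratio per non-matching profile point = 0.15.
Target odds: 0.2 ÷ 0.8 = 0.25.
Need (3/7) × 0.15ⁿ ≤ 0.25, i.e. 0.15ⁿ ≤ 7/12.
0.15¹ = 0.15, which is already at or below the required 7/12; so n = 1.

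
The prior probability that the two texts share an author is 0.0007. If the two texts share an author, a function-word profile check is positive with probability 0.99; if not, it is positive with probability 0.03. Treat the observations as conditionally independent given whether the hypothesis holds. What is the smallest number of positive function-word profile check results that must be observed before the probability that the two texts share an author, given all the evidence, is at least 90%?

3

Prior odds = 0.0007/0.9993 = 7/9993.
Likelihood ratio of a positive = 0.99/0.03 = 33.
Target posterior odds = 0.9/0.1 = 9.
Need (7/9993) × 33ⁿ ≥ 9, i.e. 33ⁿ ≥ 89937/7.
33² = 1089 falls short of 89937/7 but 33³ = 35937 reaches it, so n = 3.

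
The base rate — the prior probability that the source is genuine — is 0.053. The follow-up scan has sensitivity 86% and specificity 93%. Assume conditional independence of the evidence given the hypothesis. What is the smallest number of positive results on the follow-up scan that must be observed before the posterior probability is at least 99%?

3

Prior odds: 0.053 ÷ 0.947 = 53/947.
False-positive rate = 1 − 0.93 = 0.07; likelihood ratio of a positive = 0.86/0.07 = 86/7.
Target posterior odds = 0.99/0.01 = 99.
Need (53/947) × (86/7)ⁿ ≥ 99, i.e. (86/7)ⁿ ≥ 93753/53.
(86/7)² = 7396/49 falls short of 93753/53 but (86/7)³ = 636056/343 reaches it, so n = 3.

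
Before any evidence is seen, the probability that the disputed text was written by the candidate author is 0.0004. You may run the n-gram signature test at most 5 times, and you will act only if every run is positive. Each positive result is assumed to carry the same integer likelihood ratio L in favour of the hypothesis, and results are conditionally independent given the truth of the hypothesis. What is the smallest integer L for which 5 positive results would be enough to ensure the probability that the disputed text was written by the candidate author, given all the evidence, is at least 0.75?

Prior odds = 0.0004/0.9996 = 1/2499.
Target odds = 0.75/0.25 = 3.
Need L⁵ ≥ 3 ÷ (1/2499) = 7497.
5⁵ = 3125 < 7497 ≤ 7776 = 6⁵, so L = 6.

6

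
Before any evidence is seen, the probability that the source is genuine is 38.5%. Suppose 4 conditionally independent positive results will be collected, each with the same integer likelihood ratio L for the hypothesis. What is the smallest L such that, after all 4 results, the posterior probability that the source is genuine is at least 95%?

Prior odds = 0.385/0.615 = 77/123.
Target odds = 0.95/0.05 = 19.
Need L⁴ ≥ 19 ÷ (77/123) = 2337/77.
2⁴ = 16 < 2337/77 ≤ 81 = 3⁴, so L = 3.

3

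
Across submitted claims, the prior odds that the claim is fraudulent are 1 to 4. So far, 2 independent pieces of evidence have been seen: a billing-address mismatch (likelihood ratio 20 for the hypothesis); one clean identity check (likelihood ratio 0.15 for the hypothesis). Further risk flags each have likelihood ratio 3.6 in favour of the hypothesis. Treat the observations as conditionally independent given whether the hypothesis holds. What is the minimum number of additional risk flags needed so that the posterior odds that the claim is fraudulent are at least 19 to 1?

3

Prior odds = 0.25.
Combined Bayes factor of the evidence already in hand = 20 × 0.15 = 3.
Odds after that evidence = 0.25 × 3 = 0.75.
Target odds = 19.
Need 3.6ⁿ ≥ 19 ÷ 0.75 = 76/3.
3.6² = 12.96 falls short of 76/3 but 3.6³ = 46.656 reaches it, so n = 3.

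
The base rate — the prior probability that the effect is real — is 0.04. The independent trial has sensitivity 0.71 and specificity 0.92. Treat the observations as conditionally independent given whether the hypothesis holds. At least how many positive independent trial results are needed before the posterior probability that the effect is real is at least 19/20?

3

Prior odds: 0.04 ÷ 0.96 = 1/24.
False-positive rate = 1 − 0.92 = 0.08; likelihood ratio of a positive = 0.71/0.08 = 8.875.
Target odds: 0.95 ÷ 0.05 = 19.
Need (1/24) × 8.875ⁿ ≥ 19, i.e. 8.875ⁿ ≥ 456.
8.875² = 78.765625 falls short of 456 but 8.875³ = 357911/512 reaches it, so n = 3.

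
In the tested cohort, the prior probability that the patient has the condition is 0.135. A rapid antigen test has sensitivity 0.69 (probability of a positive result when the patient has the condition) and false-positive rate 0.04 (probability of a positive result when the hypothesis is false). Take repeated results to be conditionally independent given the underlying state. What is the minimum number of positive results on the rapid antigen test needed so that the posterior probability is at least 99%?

Prior odds = 0.135/0.865 = 27/173.
Likelihood ratio of a positive result = 0.69/0.04 = 17.25.
Target odds: 0.99 ÷ 0.01 = 99.
Require 17.25ⁿ ≥ 99 ÷ (27/173) = 1903/3.
17.25² = 297.5625 falls short of 1903/3 but 17.25³ = 5132.953125 reaches it, so n = 3.

3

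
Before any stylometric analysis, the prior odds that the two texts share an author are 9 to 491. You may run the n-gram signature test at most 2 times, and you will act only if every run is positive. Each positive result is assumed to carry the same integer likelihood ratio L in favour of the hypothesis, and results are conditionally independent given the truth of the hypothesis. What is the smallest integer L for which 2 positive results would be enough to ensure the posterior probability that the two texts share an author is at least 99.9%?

Prior odds = 9/491.
Target odds = 0.999/0.001 = 999.
Need L² ≥ 999 ÷ (9/491) = 54501.
233² = 54289 < 54501 ≤ 54756 = 234², so L = 234.

234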